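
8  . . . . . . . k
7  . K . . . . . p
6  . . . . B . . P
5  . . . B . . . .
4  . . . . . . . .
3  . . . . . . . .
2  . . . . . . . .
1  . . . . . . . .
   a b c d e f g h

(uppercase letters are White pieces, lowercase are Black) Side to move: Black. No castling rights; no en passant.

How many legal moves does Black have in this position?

0

Black to move; king on h8.
In check: no.
Legal moves: none.
Count: 0.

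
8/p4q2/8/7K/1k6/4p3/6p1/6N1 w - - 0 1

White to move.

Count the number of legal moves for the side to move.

4

White to move; king on h5.
In check: yes, from the black queen on f7.
Legal moves: Kh6, Kg5, Kh4, Kg4.
Count: 4.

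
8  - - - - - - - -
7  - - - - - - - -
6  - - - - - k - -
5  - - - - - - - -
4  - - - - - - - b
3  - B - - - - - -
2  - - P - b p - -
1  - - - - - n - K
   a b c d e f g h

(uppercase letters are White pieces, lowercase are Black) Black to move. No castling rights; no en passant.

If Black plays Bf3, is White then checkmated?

After Bf3: white king on h1; in check: yes, from the black bishop on f3.
King squares — g1: attacked by Pf2; g2: attacked by Bf3; h2: attacked by Nf1.
White has no legal moves → checkmate.

yes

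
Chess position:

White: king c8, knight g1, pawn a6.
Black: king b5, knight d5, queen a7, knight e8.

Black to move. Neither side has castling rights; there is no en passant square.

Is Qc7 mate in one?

yes

After Qc7: white king on c8; in check: yes, from the black queen on c7.
King squares — b7: attacked by Qc7; c7: attacked by Nd5; d7: attacked by Qc7; b8: attacked by Qc7; d8: attacked by Qc7.
White has no legal moves → checkmate.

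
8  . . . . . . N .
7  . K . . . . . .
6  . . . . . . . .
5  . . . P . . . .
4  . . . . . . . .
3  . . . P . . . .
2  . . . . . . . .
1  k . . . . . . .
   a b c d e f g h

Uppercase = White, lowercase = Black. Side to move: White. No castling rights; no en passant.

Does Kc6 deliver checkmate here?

no

After Kc6: black king on a1; in check: no.
Black is not in check, so this cannot be checkmate.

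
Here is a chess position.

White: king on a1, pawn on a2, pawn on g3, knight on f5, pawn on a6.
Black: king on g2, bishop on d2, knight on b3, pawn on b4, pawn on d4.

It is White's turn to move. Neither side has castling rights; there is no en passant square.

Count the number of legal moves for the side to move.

3

White to move; king on a1.
In check: yes, from the black knight on b3.
Legal moves: Kb2, Kb1, axb3.
Count: 3.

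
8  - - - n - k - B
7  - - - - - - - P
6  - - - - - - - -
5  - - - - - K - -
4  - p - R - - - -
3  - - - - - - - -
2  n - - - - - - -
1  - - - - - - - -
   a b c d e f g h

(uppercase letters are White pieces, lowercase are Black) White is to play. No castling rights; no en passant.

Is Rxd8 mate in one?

no

After Rxd8: black king on f8; in check: yes, from the white rook on d8.
Black has 2 legal replies: Kf7, Ke7.
In check but a legal move exists → not checkmate.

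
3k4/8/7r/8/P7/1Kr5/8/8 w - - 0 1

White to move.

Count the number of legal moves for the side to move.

4

White to move; king on b3.
In check: yes, from the black rook on c3.
Legal moves: Kb4, Kxc3, Kb2, Ka2.
Count: 4.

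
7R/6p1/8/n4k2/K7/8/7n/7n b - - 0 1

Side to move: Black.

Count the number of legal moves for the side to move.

Black to move; king on f5.
In check: no.
Legal moves: Kg6, Kf6, Ke6, Kg5, Ke5, Kg4, Kf4, Ke4, Nb7, Nc6, Nc4, Nb3, Ng4, Nf3, Nf1, Ng3, Nf2, g6, g5.
Count: 19.

19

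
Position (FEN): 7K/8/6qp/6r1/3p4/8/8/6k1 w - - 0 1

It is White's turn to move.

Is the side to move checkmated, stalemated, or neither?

stalemate

White to move; white king on h8.
In check: no.
King squares — g7: attacked by Qg6; h7: attacked by Qg6; g8: attacked by Qg6.
Legal moves for White: none.
Not in check and no legal moves → stalemate.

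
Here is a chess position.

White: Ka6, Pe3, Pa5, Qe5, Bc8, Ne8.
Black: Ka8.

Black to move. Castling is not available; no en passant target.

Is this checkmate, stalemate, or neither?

stalemate

Black to move; black king on a8.
In check: no.
King squares — a7: attacked by Ka6; b7: attacked by Ka6; b8: attacked by Qe5.
Legal moves for Black: none.
Not in check and no legal moves → stalemate.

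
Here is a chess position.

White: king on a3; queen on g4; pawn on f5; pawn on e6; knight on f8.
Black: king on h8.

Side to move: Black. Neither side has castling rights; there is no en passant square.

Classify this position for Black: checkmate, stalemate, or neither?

stalemate

Black to move; black king on h8.
In check: no.
King squares — g7: attacked by Qg4; h7: attacked by Nf8; g8: attacked by Qg4.
Legal moves for Black: none.
Not in check and no legal moves → stalemate.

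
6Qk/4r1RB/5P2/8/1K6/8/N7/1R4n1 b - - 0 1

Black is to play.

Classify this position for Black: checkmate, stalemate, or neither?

checkmate

Black to move; black king on h8.
In check: yes, from the white queen on g8.
King squares — g7: attacked by Pf6; h7: attacked by Rg7; g8: attacked by Rg7.
Legal moves for Black: none.
In check with no legal moves → checkmate.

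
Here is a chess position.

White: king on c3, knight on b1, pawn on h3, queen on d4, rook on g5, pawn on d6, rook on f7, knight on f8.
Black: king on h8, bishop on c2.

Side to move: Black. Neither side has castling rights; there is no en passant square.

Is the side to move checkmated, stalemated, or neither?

Black to move; black king on h8.
In check: yes, from the white queen on d4.
King squares — g7: attacked by Qd4; h7: attacked by Rf7; g8: attacked by Rg5.
Legal moves for Black: none.
In check with no legal moves → checkmate.

checkmate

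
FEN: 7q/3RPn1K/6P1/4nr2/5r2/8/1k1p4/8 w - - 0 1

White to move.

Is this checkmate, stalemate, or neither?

White to move; white king on h7.
In check: yes, from the black queen on h8.
King squares — g6: own pawn; h6: attacked by Nf7; g7: attacked by Qh8; g8: attacked by Qh8; h8: attacked by Nf7.
Legal moves for White: none.
In check with no legal moves → checkmate.

checkmate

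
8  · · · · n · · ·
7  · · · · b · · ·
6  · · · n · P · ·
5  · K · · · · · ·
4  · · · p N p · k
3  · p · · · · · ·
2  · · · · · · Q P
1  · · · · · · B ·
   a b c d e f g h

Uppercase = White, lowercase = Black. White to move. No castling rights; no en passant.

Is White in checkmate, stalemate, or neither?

neither

White to move; white king on b5.
In check: yes, from the black knight on d6.
King squares — a4: available; b4: available; c4: attacked by Nd6; a5: available; c5: available; a6: available; b6: available; c6: available.
Legal moves for White: Kc6, Kb6, Ka6, Kc5, Ka5, Kb4, Ka4, Nxd6.
White is in check but has 8 legal moves → neither.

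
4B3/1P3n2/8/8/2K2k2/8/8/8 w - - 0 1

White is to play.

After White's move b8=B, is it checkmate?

no

After b8=B: black king on f4; in check: yes, from the white bishop on b8.
Black has 8 legal replies: Kg5, Kf5, Kg4, Ke4, Kf3, Ke3, Nd6+, Ne5+.
In check but a legal move exists → not checkmate.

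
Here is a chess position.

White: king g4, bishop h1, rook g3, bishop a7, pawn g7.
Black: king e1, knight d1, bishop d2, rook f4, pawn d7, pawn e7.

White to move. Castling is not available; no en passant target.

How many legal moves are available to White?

White to move; king on g4.
In check: yes, from the black rook on f4.
Legal moves: Kh5, Kg5, Kh3.
Count: 3.

3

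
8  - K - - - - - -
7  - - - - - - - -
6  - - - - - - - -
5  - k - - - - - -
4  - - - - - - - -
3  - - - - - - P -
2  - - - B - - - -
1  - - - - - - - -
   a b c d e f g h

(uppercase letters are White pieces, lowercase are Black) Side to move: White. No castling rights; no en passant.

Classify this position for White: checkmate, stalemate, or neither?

White to move; white king on b8.
In check: no.
Legal moves for White: Kc8, Ka8, Kc7, Kb7, Ka7, Bh6, Bg5, Ba5, Bf4, Bb4, Be3, Bc3, Be1, Bc1, g4.
White has 15 legal moves and is not in check → neither.

neither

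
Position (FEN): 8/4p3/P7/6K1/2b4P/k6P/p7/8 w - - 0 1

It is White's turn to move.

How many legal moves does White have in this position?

White to move; king on g5.
In check: no.
Legal moves: Kh6, Kg6, Kh5, Kf5, Kg4, Kf4, a7, h5.
Count: 8.

8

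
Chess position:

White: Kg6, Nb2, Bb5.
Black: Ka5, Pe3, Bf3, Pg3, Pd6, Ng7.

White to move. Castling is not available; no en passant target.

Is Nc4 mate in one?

no

After Nc4: black king on a5; in check: yes, from the white knight on c4.
Black has 2 legal replies: Kxb5, Kb4.
In check but a legal move exists → not checkmate.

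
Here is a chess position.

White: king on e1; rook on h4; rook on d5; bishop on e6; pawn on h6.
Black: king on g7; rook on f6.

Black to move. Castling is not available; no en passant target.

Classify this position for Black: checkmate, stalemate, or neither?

neither

Black to move; black king on g7.
In check: yes, from the white pawn on h6.
Legal moves for Black: Kh8, Kf8, Kh7, Kg6, Rxh6.
Black is in check but has 5 legal moves → neither.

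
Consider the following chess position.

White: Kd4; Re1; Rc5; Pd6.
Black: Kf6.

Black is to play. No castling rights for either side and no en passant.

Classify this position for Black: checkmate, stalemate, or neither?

neither

Black to move; black king on f6.
In check: no.
Legal moves for Black: Kg7, Kf7, Kg6.
Black has 3 legal moves and is not in check → neither.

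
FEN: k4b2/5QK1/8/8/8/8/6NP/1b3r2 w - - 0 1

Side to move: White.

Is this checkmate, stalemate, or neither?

neither

White to move; white king on g7.
In check: yes, from the black bishop on f8.
King squares — f6: attacked by Rf1; g6: attacked by Bb1; h6: attacked by Bf8; f7: own queen; h7: attacked by Bb1; f8: available; g8: available; h8: available.
Legal moves for White: Kh8, Kg8, Kxf8, Qxf8+.
White is in check but has 4 legal moves → neither.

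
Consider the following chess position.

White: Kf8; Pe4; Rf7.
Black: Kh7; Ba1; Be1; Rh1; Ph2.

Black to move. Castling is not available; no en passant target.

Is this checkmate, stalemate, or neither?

neither

Black to move; black king on h7.
In check: yes, from the white rook on f7.
Legal moves for Black: Kh8, Kh6, Kg6, Bg7+.
Black is in check but has 4 legal moves → neither.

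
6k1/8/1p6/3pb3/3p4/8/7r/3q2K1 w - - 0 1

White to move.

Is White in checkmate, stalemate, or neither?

checkmate

White to move; white king on g1.
In check: yes, from the black queen on d1.
King squares — f1: attacked by Qd1; h1: attacked by Qd1; f2: attacked by Rh2; g2: attacked by Rh2; h2: attacked by Be5.
Legal moves for White: none.
In check with no legal moves → checkmate.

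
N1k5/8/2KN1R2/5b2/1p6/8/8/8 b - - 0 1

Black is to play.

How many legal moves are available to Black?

2

Black to move; king on c8.
In check: yes, from the white knight on d6.
Legal moves: Kd8, Kb8.
Count: 2.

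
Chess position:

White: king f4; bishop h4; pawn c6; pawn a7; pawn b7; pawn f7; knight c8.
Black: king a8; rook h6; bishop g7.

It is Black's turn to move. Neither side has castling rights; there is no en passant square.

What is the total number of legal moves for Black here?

Black to move; king on a8.
In check: yes, from the white pawn on b7.
Legal moves: none.
Count: 0.

0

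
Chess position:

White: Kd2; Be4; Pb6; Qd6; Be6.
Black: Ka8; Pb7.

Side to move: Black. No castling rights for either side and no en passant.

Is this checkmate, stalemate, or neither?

Black to move; black king on a8.
In check: no.
King squares — a7: attacked by Pb6; b7: own pawn; b8: attacked by Qd6.
Legal moves for Black: none.
Not in check and no legal moves → stalemate.

stalemate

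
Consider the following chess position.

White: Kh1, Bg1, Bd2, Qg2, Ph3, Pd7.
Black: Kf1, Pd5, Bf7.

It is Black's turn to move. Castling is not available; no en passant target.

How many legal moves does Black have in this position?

0

Black to move; king on f1.
In check: yes, from the white queen on g2.
Legal moves: none.
Count: 0.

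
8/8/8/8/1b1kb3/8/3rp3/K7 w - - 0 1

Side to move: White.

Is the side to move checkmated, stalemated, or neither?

stalemate

White to move; white king on a1.
In check: no.
King squares — b1: attacked by Be4; a2: attacked by Rd2; b2: attacked by Rd2.
Legal moves for White: none.
Not in check and no legal moves → stalemate.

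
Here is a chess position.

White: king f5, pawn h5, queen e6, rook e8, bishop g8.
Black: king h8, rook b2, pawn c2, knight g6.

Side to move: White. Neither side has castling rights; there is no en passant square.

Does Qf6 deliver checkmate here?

After Qf6: black king on h8; in check: yes, from the white queen on f6.
King squares — g7: attacked by Qf6; h7: attacked by Bg8; g8: attacked by Re8.
Black has no legal moves → checkmate.

yes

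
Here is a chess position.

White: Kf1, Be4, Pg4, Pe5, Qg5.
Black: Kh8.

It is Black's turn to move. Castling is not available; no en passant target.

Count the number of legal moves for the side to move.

Black to move; king on h8.
In check: no.
Legal moves: none.
Count: 0.

0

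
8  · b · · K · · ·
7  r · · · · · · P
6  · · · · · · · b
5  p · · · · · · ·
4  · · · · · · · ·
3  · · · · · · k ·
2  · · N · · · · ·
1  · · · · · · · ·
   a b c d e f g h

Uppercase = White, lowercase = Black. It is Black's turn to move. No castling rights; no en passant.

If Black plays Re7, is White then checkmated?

no

After Re7: white king on e8; in check: yes, from the black rook on e7.
White has 2 legal replies: Kd8, Kxe7.
In check but a legal move exists → not checkmate.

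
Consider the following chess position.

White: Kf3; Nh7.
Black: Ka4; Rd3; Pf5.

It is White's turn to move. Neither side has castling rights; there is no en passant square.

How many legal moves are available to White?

White to move; king on f3.
In check: yes, from the black rook on d3.
Legal moves: Kf4, Kg2, Kf2, Ke2.
Count: 4.

4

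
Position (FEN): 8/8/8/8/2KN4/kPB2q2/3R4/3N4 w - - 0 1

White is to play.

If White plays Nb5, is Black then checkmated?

yes

After Nb5: black king on a3; in check: yes, from the white knight on b5.
King squares — a2: attacked by Rd2; b2: attacked by Nd1; b3: attacked by Kc4; a4: attacked by Pb3; b4: attacked by Bc3.
Black has no legal moves → checkmate.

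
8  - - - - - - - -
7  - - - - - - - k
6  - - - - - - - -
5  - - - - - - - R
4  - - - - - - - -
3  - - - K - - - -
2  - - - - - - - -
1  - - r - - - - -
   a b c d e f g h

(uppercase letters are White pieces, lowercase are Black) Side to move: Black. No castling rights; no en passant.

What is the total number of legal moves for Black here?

Black to move; king on h7.
In check: yes, from the white rook on h5.
Legal moves: Kg8, Kg7, Kg6.
Count: 3.

3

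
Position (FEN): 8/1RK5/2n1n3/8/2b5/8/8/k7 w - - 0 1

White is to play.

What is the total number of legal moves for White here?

5

White to move; king on c7.
In check: yes, from the black knight on e6.
Legal moves: Kc8, Kd7, Kd6, Kxc6, Kb6.
Count: 5.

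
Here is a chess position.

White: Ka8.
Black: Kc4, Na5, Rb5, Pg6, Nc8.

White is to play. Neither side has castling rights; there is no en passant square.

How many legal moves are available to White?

White to move; king on a8.
In check: no.
Legal moves: none.
Count: 0.

0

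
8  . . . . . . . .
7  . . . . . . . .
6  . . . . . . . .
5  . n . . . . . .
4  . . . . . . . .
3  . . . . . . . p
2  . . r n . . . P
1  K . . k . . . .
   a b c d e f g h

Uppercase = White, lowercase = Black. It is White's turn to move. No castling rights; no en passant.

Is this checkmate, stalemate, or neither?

stalemate

White to move; white king on a1.
In check: no.
King squares — b1: attacked by Nd2; a2: attacked by Rc2; b2: attacked by Rc2.
Legal moves for White: none.
Not in check and no legal moves → stalemate.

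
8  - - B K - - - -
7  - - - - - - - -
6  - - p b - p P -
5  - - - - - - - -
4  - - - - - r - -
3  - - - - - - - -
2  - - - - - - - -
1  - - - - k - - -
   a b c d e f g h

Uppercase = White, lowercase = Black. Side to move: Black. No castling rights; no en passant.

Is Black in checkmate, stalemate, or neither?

Black to move; black king on e1.
In check: no.
Legal moves for Black include: Bf8, Bb8, Be7+, Bc7+, Be5, Bc5, Bb4, Ba3, Rf5, Rh4, Rg4, Re4, Rd4, Rc4, Rb4, Ra4, Rf3, Rf2, ... (list truncated; more exist).
Black has legal moves and is not in check → neither.

neither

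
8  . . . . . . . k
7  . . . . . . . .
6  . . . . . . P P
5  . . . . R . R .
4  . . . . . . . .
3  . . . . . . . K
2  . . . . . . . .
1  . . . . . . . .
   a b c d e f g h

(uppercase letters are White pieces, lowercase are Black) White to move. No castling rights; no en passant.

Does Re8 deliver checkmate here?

yes

After Re8: black king on h8; in check: yes, from the white rook on e8.
King squares — g7: attacked by Ph6; h7: attacked by Pg6; g8: attacked by Re8.
Black has no legal moves → checkmate.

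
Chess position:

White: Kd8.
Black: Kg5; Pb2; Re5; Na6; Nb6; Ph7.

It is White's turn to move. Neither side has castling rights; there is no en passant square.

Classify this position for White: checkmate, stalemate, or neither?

stalemate

White to move; white king on d8.
In check: no.
King squares — c7: attacked by Na6; d7: attacked by Nb6; e7: attacked by Re5; c8: attacked by Nb6; e8: attacked by Re5.
Legal moves for White: none.
Not in check and no legal moves → stalemate.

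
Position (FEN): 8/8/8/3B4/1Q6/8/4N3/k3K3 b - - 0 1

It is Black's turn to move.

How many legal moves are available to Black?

Black to move; king on a1.
In check: no.
Legal moves: none.
Count: 0.

0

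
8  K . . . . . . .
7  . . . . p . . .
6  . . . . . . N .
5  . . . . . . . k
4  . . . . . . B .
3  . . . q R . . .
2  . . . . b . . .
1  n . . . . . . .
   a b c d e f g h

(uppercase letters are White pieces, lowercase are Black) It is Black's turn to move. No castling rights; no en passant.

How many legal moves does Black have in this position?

5

Black to move; king on h5.
In check: yes, from the white bishop on g4.
Legal moves: Kh6, Kxg6, Kg5, Kxg4, Bxg4.
Count: 5.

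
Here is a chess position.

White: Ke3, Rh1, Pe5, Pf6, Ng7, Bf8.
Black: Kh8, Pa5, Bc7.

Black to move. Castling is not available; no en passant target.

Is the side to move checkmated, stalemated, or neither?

Black to move; black king on h8.
In check: yes, from the white rook on h1.
Legal moves for Black: Kg8.
Black is in check but has 1 legal move → neither.

neither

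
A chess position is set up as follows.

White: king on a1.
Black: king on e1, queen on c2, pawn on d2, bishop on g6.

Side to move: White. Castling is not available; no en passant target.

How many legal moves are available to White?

0

White to move; king on a1.
In check: no.
Legal moves: none.
Count: 0.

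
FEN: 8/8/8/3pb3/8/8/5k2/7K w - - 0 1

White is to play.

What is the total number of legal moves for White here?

White to move; king on h1.
In check: no.
Legal moves: none.
Count: 0.

0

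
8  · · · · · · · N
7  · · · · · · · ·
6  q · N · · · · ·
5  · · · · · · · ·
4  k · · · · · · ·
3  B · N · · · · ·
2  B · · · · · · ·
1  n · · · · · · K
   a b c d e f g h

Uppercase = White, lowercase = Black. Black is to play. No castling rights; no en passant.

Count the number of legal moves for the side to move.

Black to move; king on a4.
In check: yes, from the white knight on c3.
Legal moves: Kxa3.
Count: 1.

1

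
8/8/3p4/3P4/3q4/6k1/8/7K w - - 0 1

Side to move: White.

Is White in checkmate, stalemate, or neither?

stalemate

White to move; white king on h1.
In check: no.
King squares — g1: attacked by Qd4; g2: attacked by Kg3; h2: attacked by Kg3.
Legal moves for White: none.
Not in check and no legal moves → stalemate.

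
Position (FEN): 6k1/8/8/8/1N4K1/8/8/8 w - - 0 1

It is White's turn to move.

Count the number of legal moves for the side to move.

White to move; king on g4.
In check: no.
Legal moves: Kh5, Kg5, Kf5, Kh4, Kf4, Kh3, Kg3, Kf3, Nc6, Na6, Nd5, Nd3, Nc2, Na2.
Count: 14.

14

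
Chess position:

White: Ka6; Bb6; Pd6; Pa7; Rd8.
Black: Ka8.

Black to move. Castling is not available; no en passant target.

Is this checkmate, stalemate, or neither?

Black to move; black king on a8.
In check: yes, from the white rook on d8.
King squares — a7: attacked by Ka6; b7: attacked by Ka6; b8: attacked by Pa7.
Legal moves for Black: none.
In check with no legal moves → checkmate.

checkmate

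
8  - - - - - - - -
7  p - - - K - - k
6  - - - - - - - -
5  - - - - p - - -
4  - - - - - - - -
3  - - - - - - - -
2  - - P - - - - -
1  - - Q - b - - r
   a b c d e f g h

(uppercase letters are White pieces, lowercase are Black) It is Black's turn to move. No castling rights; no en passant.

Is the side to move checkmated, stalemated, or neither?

Black to move; black king on h7.
In check: no.
Legal moves for Black include: Kh8, Kg8, Kg7, Kg6, Rh6, Rh5, Rh4, Rh3, Rh2, Rg1, Rf1, Ba5, Bh4+, Bb4+, Bg3, Bc3, Bf2, Bd2, ... (list truncated; more exist).
Black has legal moves and is not in check → neither.

neither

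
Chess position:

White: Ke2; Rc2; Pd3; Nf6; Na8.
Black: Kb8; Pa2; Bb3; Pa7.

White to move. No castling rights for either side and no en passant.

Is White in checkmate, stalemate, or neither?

White to move; white king on e2.
In check: no.
Legal moves for White include: Nc7, Nb6, Ng8, Ne8, Nh7, Nd7+, Nh5, Nd5, Ng4, Ne4, Kf3, Ke3, Kf2, Kd2, Kf1, Ke1, Kd1, Rc8+, ... (list truncated; more exist).
White has legal moves and is not in check → neither.

neither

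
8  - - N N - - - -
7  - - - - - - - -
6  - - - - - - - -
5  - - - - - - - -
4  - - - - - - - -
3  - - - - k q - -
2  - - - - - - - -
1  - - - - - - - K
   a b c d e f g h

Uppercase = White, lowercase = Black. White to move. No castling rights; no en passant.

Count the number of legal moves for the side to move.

2

White to move; king on h1.
In check: yes, from the black queen on f3.
Legal moves: Kh2, Kg1.
Count: 2.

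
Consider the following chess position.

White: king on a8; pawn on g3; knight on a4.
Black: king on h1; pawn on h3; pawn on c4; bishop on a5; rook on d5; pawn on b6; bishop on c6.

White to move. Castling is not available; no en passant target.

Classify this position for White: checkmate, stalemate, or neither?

White to move; white king on a8.
In check: yes, from the black bishop on c6.
Legal moves for White: Kb8, Ka7.
White is in check but has 2 legal moves → neither.

neither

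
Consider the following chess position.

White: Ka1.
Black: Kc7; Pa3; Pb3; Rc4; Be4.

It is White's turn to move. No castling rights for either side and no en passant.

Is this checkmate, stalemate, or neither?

White to move; white king on a1.
In check: no.
King squares — b1: attacked by Be4; a2: attacked by Pb3; b2: attacked by Pa3.
Legal moves for White: none.
Not in check and no legal moves → stalemate.

stalemate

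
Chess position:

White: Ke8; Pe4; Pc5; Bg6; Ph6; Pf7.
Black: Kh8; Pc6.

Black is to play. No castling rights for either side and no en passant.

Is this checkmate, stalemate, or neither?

Black to move; black king on h8.
In check: no.
King squares — g7: attacked by Ph6; h7: attacked by Bg6; g8: attacked by Pf7.
Legal moves for Black: none.
Not in check and no legal moves → stalemate.

stalemate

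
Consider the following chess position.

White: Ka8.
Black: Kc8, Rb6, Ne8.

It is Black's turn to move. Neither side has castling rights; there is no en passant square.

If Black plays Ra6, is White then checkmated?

yes

After Ra6: white king on a8; in check: yes, from the black rook on a6.
King squares — a7: attacked by Ra6; b7: attacked by Kc8; b8: attacked by Kc8.
White has no legal moves → checkmate.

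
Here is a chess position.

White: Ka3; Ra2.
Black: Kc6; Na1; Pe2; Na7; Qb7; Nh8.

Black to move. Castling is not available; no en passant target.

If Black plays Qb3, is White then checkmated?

yes

After Qb3: white king on a3; in check: yes, from the black queen on b3.
King squares — a2: own rook; b2: attacked by Qb3; b3: attacked by Na1; a4: attacked by Qb3; b4: attacked by Qb3.
White has no legal moves → checkmate.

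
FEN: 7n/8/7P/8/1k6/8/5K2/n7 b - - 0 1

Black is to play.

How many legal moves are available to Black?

Black to move; king on b4.
In check: no.
Legal moves: Nf7, Ng6, Kc5, Kb5, Ka5, Kc4, Ka4, Kc3, Kb3, Ka3, Nb3, Nc2.
Count: 12.

12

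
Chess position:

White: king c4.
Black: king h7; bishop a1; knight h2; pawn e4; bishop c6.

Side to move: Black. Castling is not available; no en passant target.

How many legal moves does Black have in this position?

23

Black to move; king on h7.
In check: no.
Legal moves: Kh8, Kg8, Kg7, Kh6, Kg6, Be8, Ba8, Bd7, Bb7, Bd5+, Bb5+, Ba4, Ng4, Nf3, Nf1, Bh8, Bg7, Bf6, Be5, Bd4, Bc3, Bb2, e3.
Count: 23.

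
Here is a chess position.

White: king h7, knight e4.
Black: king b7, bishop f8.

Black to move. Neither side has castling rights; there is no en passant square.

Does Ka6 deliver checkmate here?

After Ka6: white king on h7; in check: no.
White is not in check, so this cannot be checkmate.

no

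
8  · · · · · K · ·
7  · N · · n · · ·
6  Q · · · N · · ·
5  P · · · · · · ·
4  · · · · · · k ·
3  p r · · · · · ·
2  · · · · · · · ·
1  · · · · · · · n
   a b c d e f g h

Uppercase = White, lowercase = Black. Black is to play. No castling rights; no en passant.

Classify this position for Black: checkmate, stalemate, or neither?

Black to move; black king on g4.
In check: no.
Legal moves for Black include: Ng8, Nc8, Ng6+, Nc6, Nf5, Nd5, Kh5, Kf5, Kh4, Kh3, Kg3, Kf3, Rxb7, Rb6, Rb5, Rb4, Rh3, Rg3, ... (list truncated; more exist).
Black has legal moves and is not in check → neither.

neither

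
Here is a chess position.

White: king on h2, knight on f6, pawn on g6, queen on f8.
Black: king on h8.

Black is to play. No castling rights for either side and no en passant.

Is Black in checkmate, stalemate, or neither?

Black to move; black king on h8.
In check: yes, from the white queen on f8.
King squares — g7: attacked by Qf8; h7: attacked by Nf6; g8: attacked by Nf6.
Legal moves for Black: none.
In check with no legal moves → checkmate.

checkmate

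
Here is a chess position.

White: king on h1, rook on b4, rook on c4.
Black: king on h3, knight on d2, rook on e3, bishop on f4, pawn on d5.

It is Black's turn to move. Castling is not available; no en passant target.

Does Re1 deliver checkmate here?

yes

After Re1: white king on h1; in check: yes, from the black rook on e1.
King squares — g1: attacked by Re1; g2: attacked by Kh3; h2: attacked by Kh3.
White has no legal moves → checkmate.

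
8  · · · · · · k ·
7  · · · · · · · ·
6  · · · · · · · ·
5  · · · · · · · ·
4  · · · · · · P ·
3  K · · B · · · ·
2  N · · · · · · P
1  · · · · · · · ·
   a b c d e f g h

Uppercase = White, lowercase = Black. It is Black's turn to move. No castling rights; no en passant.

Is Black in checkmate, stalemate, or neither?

Black to move; black king on g8.
In check: no.
Legal moves for Black: Kh8, Kf8, Kg7, Kf7.
Black has 4 legal moves and is not in check → neither.

neither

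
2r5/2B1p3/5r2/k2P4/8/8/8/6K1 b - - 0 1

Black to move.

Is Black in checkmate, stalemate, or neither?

neither

Black to move; black king on a5.
In check: yes, from the white bishop on c7.
King squares — a4: available; b4: available; b5: available; a6: available; b6: attacked by Bc7.
Legal moves for Black: Ka6, Kb5, Kb4, Ka4, Rxc7, Rb6.
Black is in check but has 6 legal moves → neither.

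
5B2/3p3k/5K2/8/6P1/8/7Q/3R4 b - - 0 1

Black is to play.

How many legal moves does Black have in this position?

Black to move; king on h7.
In check: yes, from the white queen on h2.
Legal moves: Kg8.
Count: 1.

1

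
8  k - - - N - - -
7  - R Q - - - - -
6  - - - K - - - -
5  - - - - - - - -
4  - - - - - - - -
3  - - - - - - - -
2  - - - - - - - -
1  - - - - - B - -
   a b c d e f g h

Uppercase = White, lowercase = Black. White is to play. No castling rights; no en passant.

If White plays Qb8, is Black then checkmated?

yes

After Qb8: black king on a8; in check: yes, from the white queen on b8.
King squares — a7: attacked by Rb7; b7: attacked by Qb8; b8: attacked by Rb7.
Black has no legal moves → checkmate.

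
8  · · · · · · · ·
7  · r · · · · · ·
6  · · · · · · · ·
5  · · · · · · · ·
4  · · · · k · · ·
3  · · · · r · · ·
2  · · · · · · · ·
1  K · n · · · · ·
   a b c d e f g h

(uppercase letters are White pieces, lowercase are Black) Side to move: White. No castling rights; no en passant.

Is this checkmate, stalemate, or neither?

stalemate

White to move; white king on a1.
In check: no.
King squares — b1: attacked by Rb7; a2: attacked by Nc1; b2: attacked by Rb7.
Legal moves for White: none.
Not in check and no legal moves → stalemate.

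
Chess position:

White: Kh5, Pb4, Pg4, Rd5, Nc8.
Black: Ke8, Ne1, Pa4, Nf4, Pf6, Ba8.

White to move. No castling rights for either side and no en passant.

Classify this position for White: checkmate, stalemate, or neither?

White to move; white king on h5.
In check: yes, from the black knight on f4.
Legal moves for White: Kh6, Kh4.
White is in check but has 2 legal moves → neither.

neither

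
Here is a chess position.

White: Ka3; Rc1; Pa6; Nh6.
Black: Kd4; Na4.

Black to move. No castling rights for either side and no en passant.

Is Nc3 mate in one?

no

After Nc3: white king on a3; in check: no.
White is not in check, so this cannot be checkmate.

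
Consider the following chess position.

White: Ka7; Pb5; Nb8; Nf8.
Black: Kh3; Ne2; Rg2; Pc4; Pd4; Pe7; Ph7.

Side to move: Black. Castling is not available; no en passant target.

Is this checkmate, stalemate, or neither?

Black to move; black king on h3.
In check: no.
Legal moves for Black include: Kh4, Kg4, Kg3, Kh2, Rg8, Rg7, Rg6, Rg5, Rg4, Rg3, Rh2, Rf2, Rg1, Nf4, Ng3, Nc3, Ng1, Nc1, ... (list truncated; more exist).
Black has legal moves and is not in check → neither.

neither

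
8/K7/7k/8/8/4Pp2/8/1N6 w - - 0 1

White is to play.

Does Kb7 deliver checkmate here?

no

After Kb7: black king on h6; in check: no.
Black is not in check, so this cannot be checkmate.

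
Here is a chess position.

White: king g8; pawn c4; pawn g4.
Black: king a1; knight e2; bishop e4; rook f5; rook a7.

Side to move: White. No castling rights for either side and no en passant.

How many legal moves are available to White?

White to move; king on g8.
In check: no.
Legal moves: Kh8, gxf5, g5, c5.
Count: 4.

4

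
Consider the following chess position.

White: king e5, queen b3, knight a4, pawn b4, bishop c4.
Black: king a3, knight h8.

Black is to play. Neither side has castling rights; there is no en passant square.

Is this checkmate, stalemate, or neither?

checkmate

Black to move; black king on a3.
In check: yes, from the white queen on b3.
King squares — a2: attacked by Qb3; b2: attacked by Qb3; b3: attacked by Bc4; a4: attacked by Qb3; b4: attacked by Qb3.
Legal moves for Black: none.
In check with no legal moves → checkmate.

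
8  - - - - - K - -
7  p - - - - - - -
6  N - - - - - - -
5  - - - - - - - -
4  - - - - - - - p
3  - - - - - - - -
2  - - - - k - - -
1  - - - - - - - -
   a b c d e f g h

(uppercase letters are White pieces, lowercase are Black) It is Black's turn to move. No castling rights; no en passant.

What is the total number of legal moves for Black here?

Black to move; king on e2.
In check: no.
Legal moves: Kf3, Ke3, Kd3, Kf2, Kd2, Kf1, Ke1, Kd1, h3.
Count: 9.

9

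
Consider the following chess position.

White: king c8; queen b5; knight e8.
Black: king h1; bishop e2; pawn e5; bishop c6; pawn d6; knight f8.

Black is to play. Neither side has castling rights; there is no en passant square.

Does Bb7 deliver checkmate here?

no

After Bb7: white king on c8; in check: yes, from the black bishop on b7.
White has 5 legal replies: Kd8, Kb8, Kc7, Kxb7, Qxb7+.
In check but a legal move exists → not checkmate.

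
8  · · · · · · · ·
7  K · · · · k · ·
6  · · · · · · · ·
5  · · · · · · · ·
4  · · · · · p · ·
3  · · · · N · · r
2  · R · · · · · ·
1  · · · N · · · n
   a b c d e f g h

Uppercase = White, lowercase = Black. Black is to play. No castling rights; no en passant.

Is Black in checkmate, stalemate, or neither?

neither

Black to move; black king on f7.
In check: no.
Legal moves for Black include: Kg8, Kf8, Ke8, Kg7, Ke7, Kg6, Kf6, Ke6, Rh8, Rh7, Rh6, Rh5, Rh4, Rg3, Rf3, Rxe3, Rh2, Ng3, ... (list truncated; more exist).
Black has legal moves and is not in check → neither.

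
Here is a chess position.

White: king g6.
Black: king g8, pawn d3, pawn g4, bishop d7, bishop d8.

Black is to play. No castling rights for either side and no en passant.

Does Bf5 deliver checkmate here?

After Bf5: white king on g6; in check: yes, from the black bishop on f5.
White has 3 legal replies: Kh6, Kh5, Kxf5.
In check but a legal move exists → not checkmate.

no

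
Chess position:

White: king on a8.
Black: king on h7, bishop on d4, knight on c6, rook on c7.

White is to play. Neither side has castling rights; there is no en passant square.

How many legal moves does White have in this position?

0

White to move; king on a8.
In check: no.
Legal moves: none.
Count: 0.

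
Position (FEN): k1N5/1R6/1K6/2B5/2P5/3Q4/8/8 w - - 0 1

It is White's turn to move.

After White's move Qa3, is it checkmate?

yes

After Qa3: black king on a8; in check: yes, from the white queen on a3.
King squares — a7: attacked by Qa3; b7: attacked by Kb6; b8: attacked by Rb7.
Black has no legal moves → checkmate.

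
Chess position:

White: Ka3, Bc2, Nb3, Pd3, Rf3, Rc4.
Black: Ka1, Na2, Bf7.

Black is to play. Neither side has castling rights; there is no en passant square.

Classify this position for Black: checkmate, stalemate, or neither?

Black to move; black king on a1.
In check: yes, from the white knight on b3.
King squares — b1: attacked by Bc2; a2: own knight; b2: attacked by Ka3.
Legal moves for Black: none.
In check with no legal moves → checkmate.

checkmate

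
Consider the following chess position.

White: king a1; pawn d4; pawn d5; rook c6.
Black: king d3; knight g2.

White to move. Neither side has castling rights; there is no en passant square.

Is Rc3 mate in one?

After Rc3: black king on d3; in check: yes, from the white rook on c3.
Black has 5 legal replies: Ke4, Kxd4, Kxc3, Ke2, Kd2.
In check but a legal move exists → not checkmate.

no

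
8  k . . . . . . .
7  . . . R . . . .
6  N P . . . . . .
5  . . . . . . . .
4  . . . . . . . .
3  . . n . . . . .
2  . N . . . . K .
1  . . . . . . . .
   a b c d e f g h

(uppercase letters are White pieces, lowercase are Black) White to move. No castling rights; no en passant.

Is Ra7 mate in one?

After Ra7: black king on a8; in check: yes, from the white rook on a7.
King squares — a7: attacked by Pb6; b7: attacked by Ra7; b8: attacked by Na6.
Black has no legal moves → checkmate.

yes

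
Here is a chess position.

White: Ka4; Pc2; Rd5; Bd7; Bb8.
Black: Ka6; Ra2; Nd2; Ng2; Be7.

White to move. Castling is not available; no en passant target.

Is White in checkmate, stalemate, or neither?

White to move; white king on a4.
In check: yes, from the black rook on a2.
King squares — a3: attacked by Ra2; b3: attacked by Nd2; b4: attacked by Be7; a5: attacked by Ra2; b5: attacked by Ka6.
Legal moves for White: none.
In check with no legal moves → checkmate.

checkmate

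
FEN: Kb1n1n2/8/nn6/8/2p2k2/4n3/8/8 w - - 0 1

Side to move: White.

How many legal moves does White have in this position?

White to move; king on a8.
In check: yes, from the black knight on b6.
Legal moves: none.
Count: 0.

0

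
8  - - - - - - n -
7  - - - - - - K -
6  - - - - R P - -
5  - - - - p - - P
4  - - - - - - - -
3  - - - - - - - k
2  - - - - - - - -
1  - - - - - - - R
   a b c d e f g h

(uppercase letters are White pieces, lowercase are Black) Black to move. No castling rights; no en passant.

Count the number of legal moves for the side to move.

Black to move; king on h3.
In check: yes, from the white rook on h1.
Legal moves: Kg4, Kg3, Kg2.
Count: 3.

3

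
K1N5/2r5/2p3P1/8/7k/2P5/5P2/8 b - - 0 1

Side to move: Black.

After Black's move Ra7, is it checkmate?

After Ra7: white king on a8; in check: yes, from the black rook on a7.
White has 3 legal replies: Kb8, Kxa7, Nxa7.
In check but a legal move exists → not checkmate.

no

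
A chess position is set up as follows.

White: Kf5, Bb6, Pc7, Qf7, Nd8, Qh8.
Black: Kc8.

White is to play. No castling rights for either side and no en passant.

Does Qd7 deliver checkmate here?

no

After Qd7: black king on c8; in check: yes, from the white queen on d7.
Black has 1 legal reply: Kxd7.
In check but a legal move exists → not checkmate.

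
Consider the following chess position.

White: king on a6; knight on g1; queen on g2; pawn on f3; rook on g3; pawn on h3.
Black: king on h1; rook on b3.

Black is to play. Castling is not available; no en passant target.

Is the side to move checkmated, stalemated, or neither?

checkmate

Black to move; black king on h1.
In check: yes, from the white queen on g2.
King squares — g1: attacked by Qg2; g2: attacked by Rg3; h2: attacked by Qg2.
Legal moves for Black: none.
In check with no legal moves → checkmate.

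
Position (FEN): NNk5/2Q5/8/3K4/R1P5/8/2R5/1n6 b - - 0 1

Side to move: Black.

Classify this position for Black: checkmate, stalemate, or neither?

checkmate

Black to move; black king on c8.
In check: yes, from the white queen on c7.
King squares — b7: attacked by Qc7; c7: attacked by Na8; d7: attacked by Qc7; b8: attacked by Qc7; d8: attacked by Qc7.
Legal moves for Black: none.
In check with no legal moves → checkmate.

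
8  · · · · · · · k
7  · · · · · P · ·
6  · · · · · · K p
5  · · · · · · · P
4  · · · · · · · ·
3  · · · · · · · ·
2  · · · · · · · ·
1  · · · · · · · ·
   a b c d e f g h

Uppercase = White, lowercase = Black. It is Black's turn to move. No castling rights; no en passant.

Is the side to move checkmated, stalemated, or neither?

Black to move; black king on h8.
In check: no.
King squares — g7: attacked by Kg6; h7: attacked by Kg6; g8: attacked by Pf7.
Legal moves for Black: none.
Not in check and no legal moves → stalemate.

stalemate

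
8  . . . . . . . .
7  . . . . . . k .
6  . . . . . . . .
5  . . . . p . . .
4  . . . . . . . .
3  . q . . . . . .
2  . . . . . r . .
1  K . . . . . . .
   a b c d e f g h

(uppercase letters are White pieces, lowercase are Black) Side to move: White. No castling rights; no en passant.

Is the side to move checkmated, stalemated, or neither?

stalemate

White to move; white king on a1.
In check: no.
King squares — b1: attacked by Qb3; a2: attacked by Rf2; b2: attacked by Rf2.
Legal moves for White: none.
Not in check and no legal moves → stalemate.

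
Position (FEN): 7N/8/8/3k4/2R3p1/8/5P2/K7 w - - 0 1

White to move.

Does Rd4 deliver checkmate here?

After Rd4: black king on d5; in check: yes, from the white rook on d4.
Black has 5 legal replies: Ke6, Kc6, Ke5, Kc5, Kxd4.
In check but a legal move exists → not checkmate.

no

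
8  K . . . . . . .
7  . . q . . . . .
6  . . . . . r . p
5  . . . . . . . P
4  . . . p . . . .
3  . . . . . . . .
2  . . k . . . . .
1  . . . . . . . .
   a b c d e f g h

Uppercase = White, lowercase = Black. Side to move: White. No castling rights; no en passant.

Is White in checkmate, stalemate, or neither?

stalemate

White to move; white king on a8.
In check: no.
King squares — a7: attacked by Qc7; b7: attacked by Qc7; b8: attacked by Qc7.
Legal moves for White: none.
Not in check and no legal moves → stalemate.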